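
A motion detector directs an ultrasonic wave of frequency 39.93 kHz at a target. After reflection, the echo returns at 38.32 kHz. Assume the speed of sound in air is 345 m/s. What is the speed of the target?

Double Doppler shift off a moving reflector: f₂ = f₀ · (v + u)/(v − u) (u > 0 toward emitter).
Rearranging, u = v · (f₂ − f₀)/(f₂ + f₀) = 345 × -1.61/78.25 ≈ -7.1 m/s.
So the target is moving at 7.1 m/s away from the emitter.

7.1 m/s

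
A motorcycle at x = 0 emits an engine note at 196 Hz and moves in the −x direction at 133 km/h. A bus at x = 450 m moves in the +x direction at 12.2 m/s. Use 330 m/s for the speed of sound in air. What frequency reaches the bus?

170 Hz

133 km/h = 36.94 m/s.
The observer lies on the +x side, so the source is heading away from the observer and the observer is heading away from the source.
Both move, so f' = f · (v − v_o)/(v + v_s).
f' = 196 × (330 − 12.2)/(330 + 36.94) = 196 × 317.8/366.94 ≈ 170 Hz.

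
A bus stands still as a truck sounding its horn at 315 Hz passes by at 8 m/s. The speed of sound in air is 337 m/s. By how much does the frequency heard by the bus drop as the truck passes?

15.0 Hz

Approaching: f₁ = f · v/(v − v_s) = 315 × 337/329 ≈ 322.7 Hz.
Receding: f₂ = f · v/(v + v_s) = 315 × 337/345 ≈ 307.7 Hz.
Drop: f₁ − f₂ = 2f·v·v_s/(v² − v_s²) = 2 × 315 × 337 × 8/(337² − 8²) ≈ 15.0 Hz.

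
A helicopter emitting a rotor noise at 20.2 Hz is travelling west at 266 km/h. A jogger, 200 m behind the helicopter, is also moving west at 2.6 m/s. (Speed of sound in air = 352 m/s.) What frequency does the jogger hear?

266 km/h = 73.89 m/s.
The jogger is behind, so the helicopter is moving away from it while the jogger is moving toward the helicopter.
General Doppler shift: f' = f · (v + v_o)/(v + v_s).
f' = 20.2 × (352 + 2.6)/(352 + 73.89) = 20.2 × 354.6/425.89 ≈ 16.8 Hz.

16.8 Hz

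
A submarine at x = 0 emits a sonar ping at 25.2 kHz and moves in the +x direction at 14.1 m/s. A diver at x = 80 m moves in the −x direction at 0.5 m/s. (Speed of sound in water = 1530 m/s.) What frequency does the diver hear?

The observer lies on the +x side, so the source is heading toward the observer and the observer is heading toward the source.
With source approaching and observer approaching, f' = f · (v + v_o)/(v − v_s).
f' = 25.2 × (1530 + 0.5)/(1530 − 14.1) = 25.2 × 1530.5/1515.9 ≈ 25.4 kHz.

25.4 kHz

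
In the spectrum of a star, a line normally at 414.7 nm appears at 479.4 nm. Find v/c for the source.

0.144c

λ'/λ₀ = 1.1560 > 1 (redshift), so the source is receding.
λ'/λ₀ = √((1 + β)/(1 − β)) for a receding source ⇒ β = (r² − 1)/(r² + 1) with r = λ'/λ₀.
β = (1.3364 − 1)/(1.3364 + 1) ≈ 0.144.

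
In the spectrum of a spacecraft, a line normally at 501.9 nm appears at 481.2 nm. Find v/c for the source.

λ'/λ₀ = 0.9588 < 1 (blueshift), so the source is approaching.
λ'/λ₀ = √((1 − β)/(1 + β)) for an approaching source ⇒ β = (1 − r²)/(1 + r²) with r = λ'/λ₀.
β = (1 − 0.9192)/(1 + 0.9192) ≈ 0.042.

0.042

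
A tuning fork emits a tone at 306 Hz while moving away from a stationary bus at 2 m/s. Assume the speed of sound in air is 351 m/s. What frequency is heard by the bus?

Only the source moves, away from the listener, so f' = f · v/(v + v_s).
f' = 306 × 351/(351 + 2) = 306 × 351/353 ≈ 304 Hz.

304 Hz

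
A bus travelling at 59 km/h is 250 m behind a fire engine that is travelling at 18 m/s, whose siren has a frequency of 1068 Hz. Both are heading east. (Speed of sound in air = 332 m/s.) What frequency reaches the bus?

1063 Hz

59 km/h = 16.39 m/s.
The bus is behind, so the fire engine is moving away from it while the bus is moving toward the fire engine.
Both move, so f' = f · (v + v_o)/(v + v_s).
f' = 1068 × (332 + 16.39)/(332 + 18) = 1068 × 348.39/350 ≈ 1063 Hz.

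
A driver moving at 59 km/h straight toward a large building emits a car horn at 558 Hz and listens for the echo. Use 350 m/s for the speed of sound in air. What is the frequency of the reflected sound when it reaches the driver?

59 km/h = 16.39 m/s.
The large building receives the sound from a moving source: f₁ = f₀ · v/(v − v_e) = 558 × 350/333.61 ≈ 585 Hz.
On the return leg the driver is a moving observer: f₂ = f₁ · (v + v_e)/v = 585 × 366.39/350 ≈ 613 Hz.
Equivalently f₂ = f₀ · (v + v_e)/(v − v_e).

613 Hz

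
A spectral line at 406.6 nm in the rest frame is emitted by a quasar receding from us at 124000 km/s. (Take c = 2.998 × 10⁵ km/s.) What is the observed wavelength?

β = v/c = 124000/299800 = 0.4136.
Relativistic Doppler for wavelength: λ' = λ₀ · √((1 + β)/(1 − β)).
λ' = 406.6 × √(1.4136/0.5864) = 406.6 × 1.55264 ≈ 631.3 nm.

631.3 nm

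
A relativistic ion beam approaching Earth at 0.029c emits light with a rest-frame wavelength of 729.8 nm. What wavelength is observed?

708.9 nm

Relativistic Doppler for wavelength: λ' = λ₀ · √((1 − β)/(1 + β)).
λ' = 729.8 × √(0.9710/1.0290) = 729.8 × 0.97141 ≈ 708.9 nm.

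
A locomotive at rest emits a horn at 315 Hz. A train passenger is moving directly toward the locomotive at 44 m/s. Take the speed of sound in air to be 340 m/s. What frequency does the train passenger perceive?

356 Hz

Only the observer moves, toward the source, so f' = f · (v + v_o)/v.
f' = 315 × (340 + 44)/340 = 315 × 384/340 ≈ 356 Hz.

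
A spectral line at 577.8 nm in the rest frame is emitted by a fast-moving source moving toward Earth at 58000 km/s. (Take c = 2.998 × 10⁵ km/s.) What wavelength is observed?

475.0 nm

β = v/c = 58000/299800 = 0.1935.
Relativistic Doppler for wavelength: λ' = λ₀ · √((1 − β)/(1 + β)).
λ' = 577.8 × √(0.8065/1.1935) = 577.8 × 0.82207 ≈ 475.0 nm.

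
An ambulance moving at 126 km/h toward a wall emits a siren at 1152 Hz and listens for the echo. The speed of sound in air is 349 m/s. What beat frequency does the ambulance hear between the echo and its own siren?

257 Hz

126 km/h = 35 m/s.
The wall receives the sound from a moving source: f₁ = f₀ · v/(v − v_e) = 1152 × 349/314 ≈ 1280 Hz.
On the return leg the ambulance is a moving observer: f₂ = f₁ · (v + v_e)/v = 1280 × 384/349 ≈ 1409 Hz.
Beat against the emitted tone: |f₂ − f₀| = 2v_e·f₀/(v − v_e) = 2 × 35 × 1152/314 ≈ 257 Hz.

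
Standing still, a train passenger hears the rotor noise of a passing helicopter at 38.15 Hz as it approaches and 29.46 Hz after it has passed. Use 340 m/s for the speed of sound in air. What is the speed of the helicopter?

44 m/s

f₁/f₂ = (v + v_s)/(v − v_s), so v_s = v · (f₁ − f₂)/(f₁ + f₂).
v_s = 340 × (38.15 − 29.46)/(38.15 + 29.46) = 340 × 8.69/67.61 ≈ 44 m/s.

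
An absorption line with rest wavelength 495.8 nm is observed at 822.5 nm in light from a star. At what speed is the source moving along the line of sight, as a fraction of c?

0.467c

λ'/λ₀ = 1.6589 > 1 (redshift), so the source is receding.
λ'/λ₀ = √((1 + β)/(1 − β)) for a receding source ⇒ β = (r² − 1)/(r² + 1) with r = λ'/λ₀.
β = (2.7521 − 1)/(2.7521 + 1) ≈ 0.467.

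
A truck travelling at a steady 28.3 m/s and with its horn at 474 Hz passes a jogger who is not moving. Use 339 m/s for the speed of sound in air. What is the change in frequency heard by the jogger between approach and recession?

Approaching: f₁ = f · v/(v − v_s) = 474 × 339/310.7 ≈ 517.2 Hz.
Receding: f₂ = f · v/(v + v_s) = 474 × 339/367.3 ≈ 437.5 Hz.
Drop: f₁ − f₂ = 2f·v·v_s/(v² − v_s²) = 2 × 474 × 339 × 28.3/(339² − 28.3²) ≈ 79.7 Hz.

79.7 Hz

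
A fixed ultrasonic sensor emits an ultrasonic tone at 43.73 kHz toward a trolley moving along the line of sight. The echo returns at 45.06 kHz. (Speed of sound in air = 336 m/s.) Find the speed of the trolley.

Double Doppler shift off a moving reflector: f₂ = f₀ · (v + u)/(v − u) (u > 0 toward emitter).
Rearranging, u = v · (f₂ − f₀)/(f₂ + f₀) = 336 × 1.33/88.79 ≈ 5.0 m/s.
So the trolley is moving at 5.0 m/s toward the emitter.

5.0 m/s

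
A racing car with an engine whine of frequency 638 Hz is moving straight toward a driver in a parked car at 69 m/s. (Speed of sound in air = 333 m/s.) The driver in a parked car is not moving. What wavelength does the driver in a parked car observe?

Moving source, stationary observer: f' = f · v/(v − v_s) since the source is approaching.
f' = 638 × 333/(333 − 69) ≈ 805 Hz.
λ' = v/f' = 333/804.75 ≈ 41.4 cm.

41.4 cm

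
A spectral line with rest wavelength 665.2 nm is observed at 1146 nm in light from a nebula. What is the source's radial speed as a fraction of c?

0.496

λ'/λ₀ = 1.7228 > 1 (redshift), so the source is receding.
λ'/λ₀ = √((1 + β)/(1 − β)) for a receding source ⇒ β = (r² − 1)/(r² + 1) with r = λ'/λ₀.
β = (2.9680 − 1)/(2.9680 + 1) ≈ 0.496.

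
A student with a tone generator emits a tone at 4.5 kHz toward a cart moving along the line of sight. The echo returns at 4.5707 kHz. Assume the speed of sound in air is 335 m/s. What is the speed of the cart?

Double Doppler shift off a moving reflector: f₂ = f₀ · (v + u)/(v − u) (u > 0 toward emitter).
Rearranging, u = v · (f₂ − f₀)/(f₂ + f₀) = 335 × 0.0707/9.0707 ≈ 2.61 m/s.
So the cart is moving at 2.61 m/s toward the emitter.

2.61 m/s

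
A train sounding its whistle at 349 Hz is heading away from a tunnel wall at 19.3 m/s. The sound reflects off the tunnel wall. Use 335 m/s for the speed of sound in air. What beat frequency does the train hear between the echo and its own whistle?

38.0 Hz

The tunnel wall receives the sound from a moving source: f₁ = f₀ · v/(v + v_e) = 349 × 335/354.3 ≈ 330.0 Hz.
On the return leg the train is a moving observer: f₂ = f₁ · (v − v_e)/v = 330.0 × 315.7/335 ≈ 311.0 Hz.
Equivalently f₂ = f₀ · (v − v_e)/(v + v_e).
Beat against the emitted tone: |f₂ − f₀| = 2v_e·f₀/(v + v_e) = 2 × 19.3 × 349/354.3 ≈ 38.0 Hz.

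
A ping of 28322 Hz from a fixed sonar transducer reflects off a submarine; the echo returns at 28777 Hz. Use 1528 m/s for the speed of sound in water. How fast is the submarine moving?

Double Doppler shift off a moving reflector: f₂ = f₀ · (v + u)/(v − u) (u > 0 toward emitter).
Rearranging, u = v · (f₂ − f₀)/(f₂ + f₀) = 1528 × 455/57099 ≈ 12.2 m/s.
So the submarine is moving at 12.2 m/s toward the emitter.

12.2 m/s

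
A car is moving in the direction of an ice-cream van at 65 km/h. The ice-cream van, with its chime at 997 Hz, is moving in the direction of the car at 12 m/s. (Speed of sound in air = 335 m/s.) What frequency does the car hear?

1090 Hz

65 km/h = 18.06 m/s.
With source approaching and observer approaching, f' = f · (v + v_o)/(v − v_s).
f' = 997 × (335 + 18.06)/(335 − 12) = 997 × 353.06/323 ≈ 1090 Hz.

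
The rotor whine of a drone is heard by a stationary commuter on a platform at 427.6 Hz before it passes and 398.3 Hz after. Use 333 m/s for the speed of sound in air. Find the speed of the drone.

11.8 m/s

f₁/f₂ = (v + v_s)/(v − v_s), so v_s = v · (f₁ − f₂)/(f₁ + f₂).
v_s = 333 × (427.6 − 398.3)/(427.6 + 398.3) = 333 × 29.3/825.9 ≈ 11.8 m/s.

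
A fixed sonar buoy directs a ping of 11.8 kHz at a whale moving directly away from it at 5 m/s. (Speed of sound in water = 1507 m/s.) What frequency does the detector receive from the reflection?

11.72 kHz

At the whale (a moving observer), f₁ = f₀ · (v − u)/v = 11.8 × 1502/1507 ≈ 11.76 kHz.
On reflection it acts as a source moving away from the stationary detector: f₂ = f₁ · v/(v + u) = 11.76 × 1507/1512 ≈ 11.72 kHz.
Equivalently f₂ = f₀ · (v − u)/(v + u).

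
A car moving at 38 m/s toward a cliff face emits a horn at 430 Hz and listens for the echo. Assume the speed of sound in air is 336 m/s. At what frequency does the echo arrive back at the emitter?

540 Hz

The cliff face receives the sound from a moving source: f₁ = f₀ · v/(v − v_e) = 430 × 336/298 ≈ 485 Hz.
On the return leg the car is a moving observer: f₂ = f₁ · (v + v_e)/v = 485 × 374/336 ≈ 540 Hz.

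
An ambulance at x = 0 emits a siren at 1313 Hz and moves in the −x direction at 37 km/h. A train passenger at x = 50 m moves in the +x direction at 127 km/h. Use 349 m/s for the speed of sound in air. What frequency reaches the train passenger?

37 km/h = 10.28 m/s; 127 km/h = 35.28 m/s.
The observer lies on the +x side, so the source is heading away from the observer and the observer is heading away from the source.
With source receding and observer receding, f' = f · (v − v_o)/(v + v_s).
f' = 1313 × (349 − 35.28)/(349 + 10.28) = 1313 × 313.72/359.28 ≈ 1147 Hz.

1147 Hz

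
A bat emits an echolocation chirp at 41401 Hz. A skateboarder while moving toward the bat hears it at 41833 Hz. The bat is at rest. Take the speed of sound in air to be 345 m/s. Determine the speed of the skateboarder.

f' = f · (v + v_o)/v ⇒ v_o = v · |f'/f − 1|.
v_o = 345 × |41833/41401 − 1| = 345 × 0.01043 ≈ 3.6 m/s.

3.6 m/s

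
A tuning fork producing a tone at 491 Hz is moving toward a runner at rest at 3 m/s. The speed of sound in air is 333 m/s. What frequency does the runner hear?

495 Hz

Moving source, stationary observer: f' = f · v/(v − v_s) since the source is approaching.
f' = 491 × 333/(333 − 3) = 491 × 333/330 ≈ 495 Hz.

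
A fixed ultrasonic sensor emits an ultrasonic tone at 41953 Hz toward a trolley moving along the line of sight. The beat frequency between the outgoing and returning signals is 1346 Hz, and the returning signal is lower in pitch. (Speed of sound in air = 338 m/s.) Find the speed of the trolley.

Double Doppler shift off a moving reflector: f₂ = f₀ · (v + u)/(v − u) (u > 0 toward emitter).
Returning signal is lower, so f₂ = f₀ − Δf = 41953 − 1346 = 40607 Hz.
Rearranging, u = v · (f₂ − f₀)/(f₂ + f₀) = 338 × -1346/82560 ≈ -5.5 m/s.
So the trolley is moving at 5.5 m/s away from the emitter.

5.5 m/s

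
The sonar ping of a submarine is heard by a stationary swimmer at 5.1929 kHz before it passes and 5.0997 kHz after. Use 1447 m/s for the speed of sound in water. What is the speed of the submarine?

f₁/f₂ = (v + v_s)/(v − v_s), so v_s = v · (f₁ − f₂)/(f₁ + f₂).
v_s = 1447 × (5.1929 − 5.0997)/(5.1929 + 5.0997) = 1447 × 0.0932/10.2926 ≈ 13.1 m/s.

13.1 m/s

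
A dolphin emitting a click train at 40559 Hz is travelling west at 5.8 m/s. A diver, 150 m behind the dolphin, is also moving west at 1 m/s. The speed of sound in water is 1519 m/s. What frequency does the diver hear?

40431 Hz

The diver is behind, so the dolphin is moving away from it while the diver is moving toward the dolphin.
With source receding and observer approaching, f' = f · (v + v_o)/(v + v_s).
f' = 40559 × (1519 + 1)/(1519 + 5.8) = 40559 × 1520/1524.8 ≈ 40431 Hz.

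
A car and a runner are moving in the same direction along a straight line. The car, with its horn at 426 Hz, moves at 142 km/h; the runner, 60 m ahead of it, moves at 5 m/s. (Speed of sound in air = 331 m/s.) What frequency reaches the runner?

142 km/h = 39.44 m/s.
The runner is ahead, so the car is moving toward it while the runner is moving away from the car.
With source approaching and observer receding, f' = f · (v − v_o)/(v − v_s).
f' = 426 × (331 − 5)/(331 − 39.44) = 426 × 326/291.56 ≈ 476 Hz.

476 Hz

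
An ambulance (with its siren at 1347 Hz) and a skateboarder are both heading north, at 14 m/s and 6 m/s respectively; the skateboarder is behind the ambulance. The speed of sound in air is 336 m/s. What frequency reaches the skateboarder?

The skateboarder is behind, so the ambulance is moving away from it while the skateboarder is moving toward the ambulance.
Both move, so f' = f · (v + v_o)/(v + v_s).
f' = 1347 × (336 + 6)/(336 + 14) = 1347 × 342/350 ≈ 1316 Hz.

1316 Hz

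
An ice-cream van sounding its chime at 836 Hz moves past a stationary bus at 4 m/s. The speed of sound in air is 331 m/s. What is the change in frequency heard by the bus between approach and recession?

20.2 Hz

Approaching: f₁ = f · v/(v − v_s) = 836 × 331/327 ≈ 846.2 Hz.
Receding: f₂ = f · v/(v + v_s) = 836 × 331/335 ≈ 826.0 Hz.
Drop: f₁ − f₂ = 2f·v·v_s/(v² − v_s²) = 2 × 836 × 331 × 4/(331² − 4²) ≈ 20.2 Hz.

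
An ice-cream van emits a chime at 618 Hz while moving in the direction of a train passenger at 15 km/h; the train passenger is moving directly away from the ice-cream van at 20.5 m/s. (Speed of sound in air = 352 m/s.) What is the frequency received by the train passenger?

15 km/h = 4.167 m/s.
With source approaching and observer receding, f' = f · (v − v_o)/(v − v_s).
f' = 618 × (352 − 20.5)/(352 − 4.167) = 618 × 331.5/347.83 ≈ 589 Hz.

589 Hz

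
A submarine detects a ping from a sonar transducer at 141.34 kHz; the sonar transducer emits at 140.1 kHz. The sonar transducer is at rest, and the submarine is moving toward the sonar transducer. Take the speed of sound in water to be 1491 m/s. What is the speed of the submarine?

13.2 m/s

f' = f · (v + v_o)/v ⇒ v_o = v · |f'/f − 1|.
v_o = 1491 × |141.34/140.1 − 1| = 1491 × 0.008851 ≈ 13.2 m/s.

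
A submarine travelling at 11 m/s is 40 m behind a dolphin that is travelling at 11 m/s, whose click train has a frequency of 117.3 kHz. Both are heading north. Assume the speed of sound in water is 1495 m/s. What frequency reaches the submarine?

The submarine is behind, so the dolphin is moving away from it while the submarine is moving toward the dolphin.
General Doppler shift: f' = f · (v + v_o)/(v + v_s).
f' = 117.3 × (1495 + 11)/(1495 + 11) = 117.3 × 1506/1506 ≈ 117.3 kHz.

117.3 kHz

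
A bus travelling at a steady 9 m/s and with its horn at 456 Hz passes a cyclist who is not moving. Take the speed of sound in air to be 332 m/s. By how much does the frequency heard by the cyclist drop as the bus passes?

24.7 Hz

Approaching: f₁ = f · v/(v − v_s) = 456 × 332/323 ≈ 468.7 Hz.
Receding: f₂ = f · v/(v + v_s) = 456 × 332/341 ≈ 444.0 Hz.
Drop: f₁ − f₂ = 2f·v·v_s/(v² − v_s²) = 2 × 456 × 332 × 9/(332² − 9²) ≈ 24.7 Hz.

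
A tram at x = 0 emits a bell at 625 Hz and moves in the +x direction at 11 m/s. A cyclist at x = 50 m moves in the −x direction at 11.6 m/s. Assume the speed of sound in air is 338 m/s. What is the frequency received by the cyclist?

The observer lies on the +x side, so the source is heading toward the observer and the observer is heading toward the source.
With source approaching and observer approaching, f' = f · (v + v_o)/(v − v_s).
f' = 625 × (338 + 11.6)/(338 − 11) = 625 × 349.6/327 ≈ 668 Hz.

668 Hz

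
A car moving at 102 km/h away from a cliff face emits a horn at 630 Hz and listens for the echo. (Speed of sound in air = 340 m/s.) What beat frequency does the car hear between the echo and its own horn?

97 Hz

102 km/h = 28.33 m/s.
The cliff face receives the sound from a moving source: f₁ = f₀ · v/(v + v_e) = 630 × 340/368.33 ≈ 581.5 Hz.
On the return leg the car is a moving observer: f₂ = f₁ · (v − v_e)/v = 581.5 × 311.67/340 ≈ 533.1 Hz.
Equivalently f₂ = f₀ · (v − v_e)/(v + v_e).
Beat against the emitted tone: |f₂ − f₀| = 2v_e·f₀/(v + v_e) = 2 × 28.33 × 630/368.33 ≈ 97 Hz.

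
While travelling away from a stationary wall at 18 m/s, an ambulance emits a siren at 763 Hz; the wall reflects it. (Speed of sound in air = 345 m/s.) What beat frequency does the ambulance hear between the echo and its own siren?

The wall receives the sound from a moving source: f₁ = f₀ · v/(v + v_e) = 763 × 345/363 ≈ 725.2 Hz.
On the return leg the ambulance is a moving observer: f₂ = f₁ · (v − v_e)/v = 725.2 × 327/345 ≈ 687.3 Hz.
Beat against the emitted tone: |f₂ − f₀| = 2v_e·f₀/(v + v_e) = 2 × 18 × 763/363 ≈ 76 Hz.

76 Hz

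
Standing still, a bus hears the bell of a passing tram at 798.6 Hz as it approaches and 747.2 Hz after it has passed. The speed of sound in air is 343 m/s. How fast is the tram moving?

f₁/f₂ = (v + v_s)/(v − v_s), so v_s = v · (f₁ − f₂)/(f₁ + f₂).
v_s = 343 × (798.6 − 747.2)/(798.6 + 747.2) = 343 × 51.4/1545.8 ≈ 11.4 m/s.

11.4 m/s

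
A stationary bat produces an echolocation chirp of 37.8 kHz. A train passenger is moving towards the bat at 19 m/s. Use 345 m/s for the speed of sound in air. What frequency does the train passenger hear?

39.9 kHz

Only the observer moves, toward the source, so f' = f · (v + v_o)/v.
f' = 37.8 × (345 + 19)/345 = 37.8 × 364/345 ≈ 39.9 kHz.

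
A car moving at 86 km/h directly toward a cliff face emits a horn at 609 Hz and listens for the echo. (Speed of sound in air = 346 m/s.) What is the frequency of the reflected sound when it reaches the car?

86 km/h = 23.89 m/s.
The cliff face receives the sound from a moving source: f₁ = f₀ · v/(v − v_e) = 609 × 346/322.11 ≈ 654 Hz.
On the return leg the car is a moving observer: f₂ = f₁ · (v + v_e)/v = 654 × 369.89/346 ≈ 699 Hz.
Equivalently f₂ = f₀ · (v + v_e)/(v − v_e).

699 Hz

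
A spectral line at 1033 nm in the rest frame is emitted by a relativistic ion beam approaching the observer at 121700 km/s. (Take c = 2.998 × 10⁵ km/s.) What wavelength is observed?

β = v/c = 121700/299800 = 0.4059.
Relativistic Doppler for wavelength: λ' = λ₀ · √((1 − β)/(1 + β)).
λ' = 1033 × √(0.5941/1.4059) = 1033 × 0.65003 ≈ 671.5 nm.

671.5 nm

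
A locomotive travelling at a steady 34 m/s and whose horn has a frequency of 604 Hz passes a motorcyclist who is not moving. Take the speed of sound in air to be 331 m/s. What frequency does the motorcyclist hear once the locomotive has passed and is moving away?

Receding: f₂ = f · v/(v + v_s) = 604 × 331/365 ≈ 548 Hz.

548 Hz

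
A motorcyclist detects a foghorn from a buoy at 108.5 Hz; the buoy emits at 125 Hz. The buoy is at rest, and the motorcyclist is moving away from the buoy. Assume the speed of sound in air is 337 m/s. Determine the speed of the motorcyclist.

44 m/s

f' = f · (v − v_o)/v ⇒ v_o = v · |f'/f − 1|.
v_o = 337 × |108.5/125 − 1| = 337 × 0.132 ≈ 44 m/s.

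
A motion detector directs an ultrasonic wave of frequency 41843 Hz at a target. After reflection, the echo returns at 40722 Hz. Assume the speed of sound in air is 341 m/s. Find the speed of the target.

4.6 m/s

Double Doppler shift off a moving reflector: f₂ = f₀ · (v + u)/(v − u) (u > 0 toward emitter).
Rearranging, u = v · (f₂ − f₀)/(f₂ + f₀) = 341 × -1121/82565 ≈ -4.6 m/s.
So the target is moving at 4.6 m/s away from the emitter.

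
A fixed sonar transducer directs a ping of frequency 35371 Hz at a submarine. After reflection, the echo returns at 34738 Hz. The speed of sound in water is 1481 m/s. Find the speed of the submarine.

Double Doppler shift off a moving reflector: f₂ = f₀ · (v + u)/(v − u) (u > 0 toward emitter).
Rearranging, u = v · (f₂ − f₀)/(f₂ + f₀) = 1481 × -633/70109 ≈ -13.4 m/s.
So the submarine is moving at 13.4 m/s away from the emitter.

13.4 m/s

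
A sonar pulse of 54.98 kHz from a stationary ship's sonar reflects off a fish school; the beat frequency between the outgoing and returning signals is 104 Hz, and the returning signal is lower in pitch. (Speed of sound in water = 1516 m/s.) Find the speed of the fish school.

Double Doppler shift off a moving reflector: f₂ = f₀ · (v + u)/(v − u) (u > 0 toward emitter).
Returning signal is lower, so f₂ = f₀ − Δf = 54980 − 104 = 54876 Hz.
Rearranging, u = v · (f₂ − f₀)/(f₂ + f₀) = 1516 × -104/109856 ≈ -1.44 m/s.
So the fish school is moving at 1.44 m/s away from the emitter.

1.44 m/s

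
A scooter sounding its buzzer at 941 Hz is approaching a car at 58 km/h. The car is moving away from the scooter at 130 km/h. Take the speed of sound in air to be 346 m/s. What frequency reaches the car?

884 Hz

58 km/h = 16.11 m/s; 130 km/h = 36.11 m/s.
General Doppler shift: f' = f · (v − v_o)/(v − v_s).
f' = 941 × (346 − 36.11)/(346 − 16.11) = 941 × 309.89/329.89 ≈ 884 Hz.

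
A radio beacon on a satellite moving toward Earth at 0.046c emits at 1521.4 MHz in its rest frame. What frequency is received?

1593.1 MHz

Relativistic Doppler for frequency: f' = f₀ · √((1 + β)/(1 − β)).
f' = 1521.4 × √(1.0460/0.9540) = 1521.4 × 1.04711 ≈ 1593.1 MHz.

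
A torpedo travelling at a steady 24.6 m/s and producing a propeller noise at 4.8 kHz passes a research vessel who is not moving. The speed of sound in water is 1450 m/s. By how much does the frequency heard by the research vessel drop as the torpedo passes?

0.163 kHz

Approaching: f₁ = f · v/(v − v_s) = 4.8 × 1450/1425.4 ≈ 4.883 kHz.
Receding: f₂ = f · v/(v + v_s) = 4.8 × 1450/1474.6 ≈ 4.720 kHz.
Drop: f₁ − f₂ = 2f·v·v_s/(v² − v_s²) = 2 × 4.8 × 1450 × 24.6/(1450² − 24.6²) ≈ 0.163 kHz.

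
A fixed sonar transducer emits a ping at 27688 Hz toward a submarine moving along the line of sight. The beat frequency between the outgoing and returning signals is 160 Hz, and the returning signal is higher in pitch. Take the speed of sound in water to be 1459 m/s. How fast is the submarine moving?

Double Doppler shift off a moving reflector: f₂ = f₀ · (v + u)/(v − u) (u > 0 toward emitter).
Returning signal is higher, so f₂ = f₀ + Δf = 27688 + 160 = 27848 Hz.
Rearranging, u = v · (f₂ − f₀)/(f₂ + f₀) = 1459 × 160/55536 ≈ 4.2 m/s.
So the submarine is moving at 4.2 m/s toward the emitter.

4.2 m/s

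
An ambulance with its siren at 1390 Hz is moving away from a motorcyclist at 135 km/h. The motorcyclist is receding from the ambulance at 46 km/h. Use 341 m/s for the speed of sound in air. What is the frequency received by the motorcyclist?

135 km/h = 37.5 m/s; 46 km/h = 12.78 m/s.
General Doppler shift: f' = f · (v − v_o)/(v + v_s).
f' = 1390 × (341 − 12.78)/(341 + 37.5) = 1390 × 328.22/378.5 ≈ 1205 Hz.

1205 Hz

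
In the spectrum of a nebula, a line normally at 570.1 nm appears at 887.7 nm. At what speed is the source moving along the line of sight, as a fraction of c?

λ'/λ₀ = 1.5571 > 1 (redshift), so the source is receding.
λ'/λ₀ = √((1 + β)/(1 − β)) for a receding source ⇒ β = (r² − 1)/(r² + 1) with r = λ'/λ₀.
β = (2.4245 − 1)/(2.4245 + 1) ≈ 0.416.

0.416c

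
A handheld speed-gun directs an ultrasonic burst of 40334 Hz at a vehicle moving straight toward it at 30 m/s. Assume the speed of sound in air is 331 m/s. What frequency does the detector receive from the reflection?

48374 Hz

At the vehicle (a moving observer), f₁ = f₀ · (v + u)/v = 40334 × 361/331 ≈ 43990 Hz.
The reflection then acts as a moving source: f₂ = f₁ · v/(v − u) ≈ 48374 Hz.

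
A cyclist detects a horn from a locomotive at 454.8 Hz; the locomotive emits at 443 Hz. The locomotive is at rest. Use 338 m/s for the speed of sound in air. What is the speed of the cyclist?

f' > f, so the cyclist is approaching.
f' = f · (v + v_o)/v ⇒ v_o = v · |f'/f − 1|.
v_o = 338 × |454.8/443 − 1| = 338 × 0.02664 ≈ 9.0 m/s.

9.0 m/s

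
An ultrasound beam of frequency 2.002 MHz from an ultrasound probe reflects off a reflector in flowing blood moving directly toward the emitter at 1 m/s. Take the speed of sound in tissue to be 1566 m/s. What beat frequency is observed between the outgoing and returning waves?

2558 Hz

At the reflector in flowing blood (a moving observer), f₁ = f₀ · (v + u)/v = 2.002 × 1567/1566 ≈ 2.00328 MHz.
On reflection it acts as a source moving toward the stationary detector: f₂ = f₁ · v/(v − u) = 2.00328 × 1566/1565 ≈ 2.00456 MHz.
Beat frequency (with f₀ = 2002000 Hz): |f₂ − f₀| = 2u·f₀/(v − u) = 2 × 1 × 2002000/1565 ≈ 2558 Hz.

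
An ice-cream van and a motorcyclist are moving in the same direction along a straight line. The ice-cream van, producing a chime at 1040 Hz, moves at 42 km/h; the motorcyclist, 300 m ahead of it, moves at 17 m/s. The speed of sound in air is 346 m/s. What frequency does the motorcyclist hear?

42 km/h = 11.67 m/s.
The motorcyclist is ahead, so the ice-cream van is moving toward it while the motorcyclist is moving away from the ice-cream van.
With source approaching and observer receding, f' = f · (v − v_o)/(v − v_s).
f' = 1040 × (346 − 17)/(346 − 11.67) = 1040 × 329/334.33 ≈ 1023 Hz.

1023 Hz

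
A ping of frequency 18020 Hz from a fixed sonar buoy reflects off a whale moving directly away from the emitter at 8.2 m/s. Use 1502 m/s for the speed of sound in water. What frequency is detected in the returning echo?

At the whale (a moving observer), f₁ = f₀ · (v − u)/v = 18020 × 1493.8/1502 ≈ 17922 Hz.
On reflection it acts as a source moving away from the stationary detector: f₂ = f₁ · v/(v + u) = 17922 × 1502/1510.2 ≈ 17824 Hz.
Equivalently f₂ = f₀ · (v − u)/(v + u).

17824 Hz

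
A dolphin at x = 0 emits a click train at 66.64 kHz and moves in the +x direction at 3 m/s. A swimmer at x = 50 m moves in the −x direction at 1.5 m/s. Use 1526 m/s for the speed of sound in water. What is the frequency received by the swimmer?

66.8 kHz

The observer lies on the +x side, so the source is heading toward the observer and the observer is heading toward the source.
General Doppler shift: f' = f · (v + v_o)/(v − v_s).
f' = 66.64 × (1526 + 1.5)/(1526 − 3) = 66.64 × 1527.5/1523 ≈ 66.8 kHz.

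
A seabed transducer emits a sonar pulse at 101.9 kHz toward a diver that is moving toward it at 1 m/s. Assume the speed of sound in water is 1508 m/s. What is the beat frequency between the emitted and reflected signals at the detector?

135 Hz

At the diver (a moving observer), f₁ = f₀ · (v + u)/v = 101.9 × 1509/1508 ≈ 101.9676 kHz.
On reflection it acts as a source moving toward the stationary detector: f₂ = f₁ · v/(v − u) = 101.9676 × 1508/1507 ≈ 102.0352 kHz.
Beat frequency (with f₀ = 101900 Hz): |f₂ − f₀| = 2u·f₀/(v − u) = 2 × 1 × 101900/1507 ≈ 135 Hz.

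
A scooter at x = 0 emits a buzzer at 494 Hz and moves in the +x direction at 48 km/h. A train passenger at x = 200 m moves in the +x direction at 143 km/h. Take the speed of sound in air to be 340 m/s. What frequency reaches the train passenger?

454 Hz

48 km/h = 13.33 m/s; 143 km/h = 39.72 m/s.
The observer lies on the +x side, so the source is heading toward the observer and the observer is heading away from the source.
General Doppler shift: f' = f · (v − v_o)/(v − v_s).
f' = 494 × (340 − 39.72)/(340 − 13.33) = 494 × 300.28/326.67 ≈ 454 Hz.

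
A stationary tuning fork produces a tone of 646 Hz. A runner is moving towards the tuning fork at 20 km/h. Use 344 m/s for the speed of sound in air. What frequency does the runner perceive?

656 Hz

20 km/h = 5.556 m/s.
Moving observer, stationary source: f' = f · (v + v_o)/v.
f' = 646 × (344 + 5.556)/344 = 646 × 349.56/344 ≈ 656 Hz.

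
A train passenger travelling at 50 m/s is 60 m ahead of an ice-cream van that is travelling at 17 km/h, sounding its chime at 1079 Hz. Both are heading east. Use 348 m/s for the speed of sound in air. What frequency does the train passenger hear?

937 Hz

17 km/h = 4.722 m/s.
The train passenger is ahead, so the ice-cream van is moving toward it while the train passenger is moving away from the ice-cream van.
Both move, so f' = f · (v − v_o)/(v − v_s).
f' = 1079 × (348 − 50)/(348 − 4.722) = 1079 × 298/343.28 ≈ 937 Hz.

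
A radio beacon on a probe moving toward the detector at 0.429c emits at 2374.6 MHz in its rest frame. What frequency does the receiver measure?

3756.5 MHz

Relativistic Doppler for frequency: f' = f₀ · √((1 + β)/(1 − β)).
f' = 2374.6 × √(1.4290/0.5710) = 2374.6 × 1.58197 ≈ 3756.5 MHz.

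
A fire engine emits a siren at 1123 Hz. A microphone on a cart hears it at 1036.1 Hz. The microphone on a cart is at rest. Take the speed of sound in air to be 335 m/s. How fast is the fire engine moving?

f' < f, so the fire engine is receding.
f' = f · v/(v + v_s) ⇒ v_s = v · |1 − f/f'|.
v_s = 335 × |1 − 1123/1036.1| = 335 × 0.08387 ≈ 28 m/s.

28 m/s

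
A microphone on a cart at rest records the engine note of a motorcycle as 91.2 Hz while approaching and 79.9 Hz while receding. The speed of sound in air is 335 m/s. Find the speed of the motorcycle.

f₁/f₂ = (v + v_s)/(v − v_s), so v_s = v · (f₁ − f₂)/(f₁ + f₂).
v_s = 335 × (91.2 − 79.9)/(91.2 + 79.9) = 335 × 11.3/171.1 ≈ 22.1 m/s.

22.1 m/s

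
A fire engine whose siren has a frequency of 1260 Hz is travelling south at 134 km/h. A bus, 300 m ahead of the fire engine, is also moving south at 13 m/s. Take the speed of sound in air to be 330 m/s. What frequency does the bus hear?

134 km/h = 37.22 m/s.
The bus is ahead, so the fire engine is moving toward it while the bus is moving away from the fire engine.
Both move, so f' = f · (v − v_o)/(v − v_s).
f' = 1260 × (330 − 13)/(330 − 37.22) = 1260 × 317/292.78 ≈ 1364 Hz.

1364 Hz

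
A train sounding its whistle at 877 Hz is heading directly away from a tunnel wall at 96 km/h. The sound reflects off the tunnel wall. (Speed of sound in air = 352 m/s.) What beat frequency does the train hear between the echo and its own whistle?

96 km/h = 26.67 m/s.
The tunnel wall receives the sound from a moving source: f₁ = f₀ · v/(v + v_e) = 877 × 352/378.67 ≈ 815.2 Hz.
On the return leg the train is a moving observer: f₂ = f₁ · (v − v_e)/v = 815.2 × 325.33/352 ≈ 753.5 Hz.
Equivalently f₂ = f₀ · (v − v_e)/(v + v_e).
Beat against the emitted tone: |f₂ − f₀| = 2v_e·f₀/(v + v_e) = 2 × 26.67 × 877/378.67 ≈ 124 Hz.

124 Hz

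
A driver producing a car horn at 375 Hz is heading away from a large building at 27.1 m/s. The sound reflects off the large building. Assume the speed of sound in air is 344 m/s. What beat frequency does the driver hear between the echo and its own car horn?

The large building receives the sound from a moving source: f₁ = f₀ · v/(v + v_e) = 375 × 344/371.1 ≈ 347.6 Hz.
On the return leg the driver is a moving observer: f₂ = f₁ · (v − v_e)/v = 347.6 × 316.9/344 ≈ 320.2 Hz.
Equivalently f₂ = f₀ · (v − v_e)/(v + v_e).
Beat against the emitted tone: |f₂ − f₀| = 2v_e·f₀/(v + v_e) = 2 × 27.1 × 375/371.1 ≈ 54.8 Hz.

54.8 Hz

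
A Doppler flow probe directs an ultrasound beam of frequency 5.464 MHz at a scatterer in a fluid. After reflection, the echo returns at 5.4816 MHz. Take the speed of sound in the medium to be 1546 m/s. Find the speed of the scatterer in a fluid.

2.49 m/s

Double Doppler shift off a moving reflector: f₂ = f₀ · (v + u)/(v − u) (u > 0 toward emitter).
Rearranging, u = v · (f₂ − f₀)/(f₂ + f₀) = 1546 × 0.0176/10.9456 ≈ 2.49 m/s.
So the scatterer in a fluid is moving at 2.49 m/s toward the emitter.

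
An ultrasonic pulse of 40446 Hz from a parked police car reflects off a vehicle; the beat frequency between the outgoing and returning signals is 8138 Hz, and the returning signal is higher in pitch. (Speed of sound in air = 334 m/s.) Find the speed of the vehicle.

Double Doppler shift off a moving reflector: f₂ = f₀ · (v + u)/(v − u) (u > 0 toward emitter).
Returning signal is higher, so f₂ = f₀ + Δf = 40446 + 8138 = 48584 Hz.
Rearranging, u = v · (f₂ − f₀)/(f₂ + f₀) = 334 × 8138/89030 ≈ 31 m/s.
So the vehicle is moving at 31 m/s toward the emitter.

31 m/s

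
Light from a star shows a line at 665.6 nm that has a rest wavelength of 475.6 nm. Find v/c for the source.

0.324

λ'/λ₀ = 1.3995 > 1 (redshift), so the source is receding.
λ'/λ₀ = √((1 + β)/(1 − β)) for a receding source ⇒ β = (r² − 1)/(r² + 1) with r = λ'/λ₀.
β = (1.9586 − 1)/(1.9586 + 1) ≈ 0.324.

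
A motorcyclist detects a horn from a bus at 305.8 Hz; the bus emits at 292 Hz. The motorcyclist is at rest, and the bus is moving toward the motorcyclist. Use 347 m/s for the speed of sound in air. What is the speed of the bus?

f' = f · v/(v − v_s) ⇒ v_s = v · |1 − f/f'|.
v_s = 347 × |1 − 292/305.8| = 347 × 0.04513 ≈ 15.7 m/s.

15.7 m/s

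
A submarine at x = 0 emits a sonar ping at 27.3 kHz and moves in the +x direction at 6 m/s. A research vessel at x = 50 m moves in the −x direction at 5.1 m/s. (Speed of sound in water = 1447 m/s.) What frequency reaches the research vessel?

The observer lies on the +x side, so the source is heading toward the observer and the observer is heading toward the source.
With source approaching and observer approaching, f' = f · (v + v_o)/(v − v_s).
f' = 27.3 × (1447 + 5.1)/(1447 − 6) = 27.3 × 1452.1/1441 ≈ 27.5 kHz.

27.5 kHz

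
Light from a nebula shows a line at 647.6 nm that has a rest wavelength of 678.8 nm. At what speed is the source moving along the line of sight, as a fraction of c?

0.047c

λ'/λ₀ = 0.9540 < 1 (blueshift), so the source is approaching.
λ'/λ₀ = √((1 − β)/(1 + β)) for an approaching source ⇒ β = (1 − r²)/(1 + r²) with r = λ'/λ₀.
β = (1 − 0.9102)/(1 + 0.9102) ≈ 0.047.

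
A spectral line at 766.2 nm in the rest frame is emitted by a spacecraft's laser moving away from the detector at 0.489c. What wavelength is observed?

1307.9 nm

Relativistic Doppler for wavelength: λ' = λ₀ · √((1 + β)/(1 − β)).
λ' = 766.2 × √(1.4890/0.5110) = 766.2 × 1.70701 ≈ 1307.9 nm.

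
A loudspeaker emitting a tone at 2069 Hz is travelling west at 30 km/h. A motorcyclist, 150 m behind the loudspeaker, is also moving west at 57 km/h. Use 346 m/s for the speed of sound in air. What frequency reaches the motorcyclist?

2113 Hz

30 km/h = 8.333 m/s; 57 km/h = 15.83 m/s.
The motorcyclist is behind, so the loudspeaker is moving away from it while the motorcyclist is moving toward the loudspeaker.
With source receding and observer approaching, f' = f · (v + v_o)/(v + v_s).
f' = 2069 × (346 + 15.83)/(346 + 8.333) = 2069 × 361.83/354.33 ≈ 2113 Hz.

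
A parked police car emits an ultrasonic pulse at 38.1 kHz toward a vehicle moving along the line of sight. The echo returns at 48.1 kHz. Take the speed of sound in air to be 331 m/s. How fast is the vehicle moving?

Double Doppler shift off a moving reflector: f₂ = f₀ · (v + u)/(v − u) (u > 0 toward emitter).
Rearranging, u = v · (f₂ − f₀)/(f₂ + f₀) = 331 × 10.0/86.2 ≈ 38 m/s.
So the vehicle is moving at 38 m/s toward the emitter.

38 m/s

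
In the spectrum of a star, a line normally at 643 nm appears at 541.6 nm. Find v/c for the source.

λ'/λ₀ = 0.8423 < 1 (blueshift), so the source is approaching.
λ'/λ₀ = √((1 − β)/(1 + β)) for an approaching source ⇒ β = (1 − r²)/(1 + r²) with r = λ'/λ₀.
β = (1 − 0.7095)/(1 + 0.7095) ≈ 0.170.

0.170c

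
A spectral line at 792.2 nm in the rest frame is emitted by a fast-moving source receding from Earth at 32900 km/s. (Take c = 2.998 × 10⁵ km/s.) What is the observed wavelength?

β = v/c = 32900/299800 = 0.1097.
Relativistic Doppler for wavelength: λ' = λ₀ · √((1 + β)/(1 − β)).
λ' = 792.2 × √(1.1097/0.8903) = 792.2 × 1.11648 ≈ 884.5 nm.

884.5 nm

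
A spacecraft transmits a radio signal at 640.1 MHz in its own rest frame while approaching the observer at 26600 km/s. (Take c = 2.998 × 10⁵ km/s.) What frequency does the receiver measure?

β = v/c = 26600/299800 = 0.0887.
Relativistic Doppler for frequency: f' = f₀ · √((1 + β)/(1 − β)).
f' = 640.1 × √(1.0887/0.9113) = 640.1 × 1.09304 ≈ 699.7 MHz.

699.7 MHz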